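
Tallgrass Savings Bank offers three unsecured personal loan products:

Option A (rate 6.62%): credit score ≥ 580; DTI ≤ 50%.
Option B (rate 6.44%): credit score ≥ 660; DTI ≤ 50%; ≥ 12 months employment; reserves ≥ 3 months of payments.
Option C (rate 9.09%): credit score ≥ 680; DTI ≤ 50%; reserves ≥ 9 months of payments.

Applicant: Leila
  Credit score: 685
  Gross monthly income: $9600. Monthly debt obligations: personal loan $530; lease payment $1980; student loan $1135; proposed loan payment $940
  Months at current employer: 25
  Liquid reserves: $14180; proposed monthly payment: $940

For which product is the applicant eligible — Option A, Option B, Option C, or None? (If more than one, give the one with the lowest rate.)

Option B

Total debts = (530 + 1,980 + 1,135 + 940) = 4,585; DTI = 4,585/9,600 = 47.8%.
Reserves = 14,180/940 = 15.1 months.
Option A: score 685 ≥ 580; DTI 47.8% ≤ 50% → qualifies.
Option B: score 685 ≥ 660; DTI 47.8% ≤ 50%; employment 25 ≥ 12 mo; reserves 15.1 ≥ 3 mo → qualifies.
Option C: score 685 ≥ 680; DTI 47.8% ≤ 50%; reserves 15.1 ≥ 9 mo → qualifies.
Qualifying: Option A, Option B, Option C. Lowest rate is 6.44% → Option B.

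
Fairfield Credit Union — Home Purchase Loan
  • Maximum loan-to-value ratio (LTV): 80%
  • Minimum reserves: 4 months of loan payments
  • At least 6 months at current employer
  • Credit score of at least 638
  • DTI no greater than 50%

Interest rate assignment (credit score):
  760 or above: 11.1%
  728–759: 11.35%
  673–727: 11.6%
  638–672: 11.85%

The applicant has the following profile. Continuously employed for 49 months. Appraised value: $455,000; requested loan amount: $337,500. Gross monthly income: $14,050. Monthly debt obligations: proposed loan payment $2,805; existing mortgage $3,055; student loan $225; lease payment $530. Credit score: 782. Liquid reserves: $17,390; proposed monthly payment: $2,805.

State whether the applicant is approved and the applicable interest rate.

Credit score 782 ≥ 638 (meets minimum)
Reserves = 17,390/2,805 = 6.2 months ≥ 4
LTV = 337,500/455,000 = 74.2% ≤ 80%
Total monthly debts = (2,805 + 3,055 + 225 + 530) = 6,615. Debt-to-income = 6,615/14,050 = 47.1% — meets 50% limit
Employment 49 ≥ 6 months
All requirements met. Score 782 falls in the 760 or above tier → 11.1%.

Approved at 11.1%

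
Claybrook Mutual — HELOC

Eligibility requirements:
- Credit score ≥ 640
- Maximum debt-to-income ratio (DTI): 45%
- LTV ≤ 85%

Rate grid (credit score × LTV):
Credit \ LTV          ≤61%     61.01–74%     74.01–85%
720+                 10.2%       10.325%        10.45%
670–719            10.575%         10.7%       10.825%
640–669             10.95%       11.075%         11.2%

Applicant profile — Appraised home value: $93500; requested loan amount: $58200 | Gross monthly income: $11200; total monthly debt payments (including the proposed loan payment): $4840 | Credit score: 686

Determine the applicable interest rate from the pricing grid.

Credit score 686 ≥ 640; DTI: 4,840 ÷ 11,200 = 43.2%, within the 45% cap
Loan-to-value = 58,200/93,500 = 62.2% — pass (85% max)
Row: 686 falls in 670–719. Column: 62.2% falls in 61.01–74%. Rate = 10.7%.

10.7%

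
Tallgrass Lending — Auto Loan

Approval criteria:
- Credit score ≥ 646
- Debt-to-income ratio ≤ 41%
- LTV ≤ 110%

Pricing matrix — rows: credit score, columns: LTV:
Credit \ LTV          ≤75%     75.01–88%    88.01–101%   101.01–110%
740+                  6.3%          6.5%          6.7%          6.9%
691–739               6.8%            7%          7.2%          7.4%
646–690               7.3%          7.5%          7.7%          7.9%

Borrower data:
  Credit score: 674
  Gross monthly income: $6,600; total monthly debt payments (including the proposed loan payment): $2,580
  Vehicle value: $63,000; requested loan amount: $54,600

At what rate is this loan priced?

Credit score 674 ≥ 646; Debt-to-income = 2,580/6,600 = 39.1% — meets 41% limit
LTV = 54,600/63,000 = 86.7% ≤ 110%
Score 674 is in the 646–690 band; LTV 86.7% is in the 75.01–88% band → 7.5%.

7.5%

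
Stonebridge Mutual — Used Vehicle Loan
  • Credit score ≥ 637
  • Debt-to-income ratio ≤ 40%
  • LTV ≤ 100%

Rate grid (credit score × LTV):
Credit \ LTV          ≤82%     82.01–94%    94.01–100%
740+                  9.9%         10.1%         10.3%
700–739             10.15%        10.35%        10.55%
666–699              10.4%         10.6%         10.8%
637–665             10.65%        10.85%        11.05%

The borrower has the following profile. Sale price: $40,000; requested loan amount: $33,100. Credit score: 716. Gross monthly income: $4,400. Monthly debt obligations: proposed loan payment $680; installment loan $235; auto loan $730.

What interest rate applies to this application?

10.35%

Credit score 716 ≥ 637; Total monthly debts = (680 + 235 + 730) = 1,645. DTI: 1,645 ÷ 4,400 = 37.4%, within the 40% cap
LTV = 33,100/40,000 = 82.8% ≤ 100%
Credit 716 → row 700–739; LTV 82.8% → column 82.01–94%. Grid cell → 10.35%.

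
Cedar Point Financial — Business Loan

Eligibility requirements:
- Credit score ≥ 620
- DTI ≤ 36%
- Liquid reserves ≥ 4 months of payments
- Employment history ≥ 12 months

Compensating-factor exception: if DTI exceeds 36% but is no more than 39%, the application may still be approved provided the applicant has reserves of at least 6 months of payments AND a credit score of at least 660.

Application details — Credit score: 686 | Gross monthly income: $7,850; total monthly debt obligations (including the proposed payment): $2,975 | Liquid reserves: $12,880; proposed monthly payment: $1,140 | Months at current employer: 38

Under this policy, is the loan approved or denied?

Approved

Credit score 686 ≥ 620 (meets base)
DTI: 2,975 ÷ 7,850 = 37.9%, over the 36% base limit.
Liquid reserves cover 12,880/1,140 = 11.3 months — ≥ 4 required
Employment 38 ≥ 12 months
DTI 37.9% is within the 36%–39% exception band; checking compensating factors.
Override check — reserves: 11.3 mo (ok); score: 686 (ok).
Both override conditions satisfied; DTI exception granted.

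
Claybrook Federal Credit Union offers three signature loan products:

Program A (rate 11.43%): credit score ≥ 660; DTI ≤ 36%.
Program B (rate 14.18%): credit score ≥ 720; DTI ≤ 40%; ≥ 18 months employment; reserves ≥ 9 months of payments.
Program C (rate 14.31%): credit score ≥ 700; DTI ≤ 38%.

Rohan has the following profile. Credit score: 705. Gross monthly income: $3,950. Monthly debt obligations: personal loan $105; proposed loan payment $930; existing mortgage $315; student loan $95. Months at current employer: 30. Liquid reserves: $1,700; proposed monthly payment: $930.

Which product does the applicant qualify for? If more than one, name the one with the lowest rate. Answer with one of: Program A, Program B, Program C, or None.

Program C

Total debts = (105 + 930 + 315 + 95) = 1,445; DTI = 1,445/3,950 = 36.6%.
Reserves = 1,700/930 = 1.8 months.
Program A: score 705 ≥ 660; DTI 36.6% > 36% → does not qualify.
Program B: score 705 < 720; DTI 36.6% ≤ 40%; employment 30 ≥ 18 mo; reserves 1.8 < 9 mo → does not qualify.
Program C: score 705 ≥ 700; DTI 36.6% ≤ 38% → qualifies.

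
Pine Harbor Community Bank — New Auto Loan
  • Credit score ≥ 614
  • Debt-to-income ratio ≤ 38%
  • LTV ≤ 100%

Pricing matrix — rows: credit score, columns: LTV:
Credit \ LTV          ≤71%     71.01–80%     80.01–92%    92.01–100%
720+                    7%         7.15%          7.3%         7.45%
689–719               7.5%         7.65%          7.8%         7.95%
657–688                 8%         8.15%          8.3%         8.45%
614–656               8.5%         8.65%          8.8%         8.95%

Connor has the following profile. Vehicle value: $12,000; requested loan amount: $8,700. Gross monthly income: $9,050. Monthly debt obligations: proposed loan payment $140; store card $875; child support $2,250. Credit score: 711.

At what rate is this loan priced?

Credit score 711 ≥ 614; Total monthly debts = (140 + 875 + 2,250) = 3,265. DTI = 3,265/9,050 = 36.1% ≤ 38%
Loan-to-value = 8,700/12,000 = 72.5% — pass (100% max)
Row: 711 falls in 689–719. Column: 72.5% falls in 71.01–80%. Rate = 7.65%.

7.65%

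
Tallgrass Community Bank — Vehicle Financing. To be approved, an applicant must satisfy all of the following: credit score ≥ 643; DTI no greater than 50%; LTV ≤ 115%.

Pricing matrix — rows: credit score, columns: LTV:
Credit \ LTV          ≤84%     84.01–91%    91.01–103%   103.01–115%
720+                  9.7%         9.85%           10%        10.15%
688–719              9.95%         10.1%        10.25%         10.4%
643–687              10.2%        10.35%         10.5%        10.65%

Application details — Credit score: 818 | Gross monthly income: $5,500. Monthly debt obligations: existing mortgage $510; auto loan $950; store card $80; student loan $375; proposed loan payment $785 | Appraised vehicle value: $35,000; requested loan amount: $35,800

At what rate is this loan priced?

10%

Credit score 818 ≥ 643; Total monthly debts = (510 + 950 + 80 + 375 + 785) = 2,700. Debt-to-income = 2,700/5,500 = 49.1% — meets 50% limit
LTV: 35,800 ÷ 35,000 = 102.3%, within 115% cap
Credit 818 → row 720+; LTV 102.3% → column 91.01–103%. Grid cell → 10%.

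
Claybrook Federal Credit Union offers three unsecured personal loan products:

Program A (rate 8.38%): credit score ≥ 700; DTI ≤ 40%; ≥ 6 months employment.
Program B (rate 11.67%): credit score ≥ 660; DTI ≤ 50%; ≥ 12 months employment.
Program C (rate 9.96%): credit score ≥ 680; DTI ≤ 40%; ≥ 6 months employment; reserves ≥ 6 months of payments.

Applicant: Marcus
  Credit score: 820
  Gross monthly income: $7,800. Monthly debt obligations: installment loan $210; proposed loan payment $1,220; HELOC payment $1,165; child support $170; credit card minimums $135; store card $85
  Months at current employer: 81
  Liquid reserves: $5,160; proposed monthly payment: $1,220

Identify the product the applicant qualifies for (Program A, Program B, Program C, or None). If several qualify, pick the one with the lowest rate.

Total debts = (210 + 1,220 + 1,165 + 170 + 135 + 85) = 2,985; DTI = 2,985/7,800 = 38.3%.
Reserves = 5,160/1,220 = 4.2 months.
Program A: score 820 ≥ 700; DTI 38.3% ≤ 40%; employment 81 ≥ 6 mo → qualifies.
Program B: score 820 ≥ 660; DTI 38.3% ≤ 50%; employment 81 ≥ 12 mo → qualifies.
Program C: score 820 ≥ 680; DTI 38.3% ≤ 40%; employment 81 ≥ 6 mo; reserves 4.2 < 6 mo → does not qualify.
Qualifying: Program A, Program B. Lowest rate is 8.38% → Program A.

Program A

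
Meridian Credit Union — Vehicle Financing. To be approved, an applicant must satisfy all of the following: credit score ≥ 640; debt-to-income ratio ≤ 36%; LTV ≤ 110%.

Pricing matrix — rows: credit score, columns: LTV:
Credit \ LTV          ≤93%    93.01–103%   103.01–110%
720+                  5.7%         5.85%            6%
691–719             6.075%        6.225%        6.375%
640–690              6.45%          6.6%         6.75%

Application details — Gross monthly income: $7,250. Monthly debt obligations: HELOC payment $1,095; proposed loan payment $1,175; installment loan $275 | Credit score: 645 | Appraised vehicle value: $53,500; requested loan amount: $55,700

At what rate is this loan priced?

6.75%

Credit score 645 ≥ 640; Total monthly debts = (1,095 + 1,175 + 275) = 2,545. DTI = 2,545/7,250 = 35.1% ≤ 36%
Loan-to-value = 55,700/53,500 = 104.1% — pass (110% max)
Credit 645 → row 640–690; LTV 104.1% → column 103.01–110%. Grid cell → 6.75%.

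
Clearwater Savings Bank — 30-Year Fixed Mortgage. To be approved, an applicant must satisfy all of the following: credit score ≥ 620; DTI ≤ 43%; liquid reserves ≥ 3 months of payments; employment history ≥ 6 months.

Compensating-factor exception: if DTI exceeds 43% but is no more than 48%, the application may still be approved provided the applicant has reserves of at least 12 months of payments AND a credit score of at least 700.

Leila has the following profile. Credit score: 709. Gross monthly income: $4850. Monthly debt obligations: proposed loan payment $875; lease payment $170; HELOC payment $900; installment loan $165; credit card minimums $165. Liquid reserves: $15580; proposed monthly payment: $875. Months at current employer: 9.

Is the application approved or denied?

Credit score 709 ≥ 620 (meets base)
Total debts = (875 + 170 + 900 + 165 + 165) = 2,275. DTI: 2,275 ÷ 4,850 = 46.9%, over the 43% base limit.
Reserves: 15,580 ÷ 875 = 17.8 months (meets 3-month minimum)
Employment 9 ≥ 6 months
DTI 46.9% is within the 43%–48% exception band; checking compensating factors.
Reserves 17.8 ≥ 12 months; credit score 709 ≥ 700.
Both compensating conditions met → exception applies.

Approved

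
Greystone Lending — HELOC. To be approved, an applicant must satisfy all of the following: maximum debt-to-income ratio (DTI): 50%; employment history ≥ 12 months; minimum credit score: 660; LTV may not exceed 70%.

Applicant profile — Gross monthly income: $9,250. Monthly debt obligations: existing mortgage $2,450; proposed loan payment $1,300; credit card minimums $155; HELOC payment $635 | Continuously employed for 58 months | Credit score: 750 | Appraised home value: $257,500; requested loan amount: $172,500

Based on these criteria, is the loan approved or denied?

Approved

Total monthly debts = (2,450 + 1,300 + 155 + 635) = 4,540. Debt-to-income = 4,540/9,250 = 49.1% — meets 50% limit
Employment 58 ≥ 12 months
Credit score 750 ≥ 660 (meets)
LTV: 172,500 ÷ 257,500 = 67%, within 70% cap
All criteria satisfied.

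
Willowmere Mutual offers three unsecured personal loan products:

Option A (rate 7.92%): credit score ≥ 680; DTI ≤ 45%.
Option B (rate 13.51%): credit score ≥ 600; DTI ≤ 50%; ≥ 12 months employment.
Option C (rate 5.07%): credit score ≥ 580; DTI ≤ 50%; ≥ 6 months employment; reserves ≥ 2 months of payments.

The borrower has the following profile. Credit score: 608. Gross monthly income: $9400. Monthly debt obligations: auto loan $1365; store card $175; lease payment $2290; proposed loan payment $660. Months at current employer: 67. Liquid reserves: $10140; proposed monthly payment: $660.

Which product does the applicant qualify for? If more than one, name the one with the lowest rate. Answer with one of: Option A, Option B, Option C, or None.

Option C

Total debts = (1,365 + 175 + 2,290 + 660) = 4,490; DTI = 4,490/9,400 = 47.8%.
Reserves = 10,140/660 = 15.4 months.
Option A: score 608 < 680; DTI 47.8% > 45% → does not qualify.
Option B: score 608 ≥ 600; DTI 47.8% ≤ 50%; employment 67 ≥ 12 mo → qualifies.
Option C: score 608 ≥ 580; DTI 47.8% ≤ 50%; employment 67 ≥ 6 mo; reserves 15.4 ≥ 2 mo → qualifies.
Qualifying: Option B, Option C. Lowest rate is 5.07% → Option C.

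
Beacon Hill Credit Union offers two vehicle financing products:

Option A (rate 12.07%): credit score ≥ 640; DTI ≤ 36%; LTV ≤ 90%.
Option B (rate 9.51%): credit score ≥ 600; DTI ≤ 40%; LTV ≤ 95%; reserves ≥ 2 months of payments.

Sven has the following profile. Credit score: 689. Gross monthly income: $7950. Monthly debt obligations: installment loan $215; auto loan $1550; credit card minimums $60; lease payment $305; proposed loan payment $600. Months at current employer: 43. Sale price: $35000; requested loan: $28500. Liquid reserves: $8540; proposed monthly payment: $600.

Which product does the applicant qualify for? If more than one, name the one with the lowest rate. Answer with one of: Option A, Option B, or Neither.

Option B

Total debts = (215 + 1,550 + 60 + 305 + 600) = 2,730; DTI = 2,730/7,950 = 34.3%.
LTV = 28,500/35,000 = 81.4%.
Reserves = 8,540/600 = 14.2 months.
Option A: score 689 ≥ 640; DTI 34.3% ≤ 36%; LTV 81.4% ≤ 90% → qualifies.
Option B: score 689 ≥ 600; DTI 34.3% ≤ 40%; LTV 81.4% ≤ 95%; reserves 14.2 ≥ 2 mo → qualifies.
Qualifying: Option A, Option B. Lowest rate is 9.51% → Option B.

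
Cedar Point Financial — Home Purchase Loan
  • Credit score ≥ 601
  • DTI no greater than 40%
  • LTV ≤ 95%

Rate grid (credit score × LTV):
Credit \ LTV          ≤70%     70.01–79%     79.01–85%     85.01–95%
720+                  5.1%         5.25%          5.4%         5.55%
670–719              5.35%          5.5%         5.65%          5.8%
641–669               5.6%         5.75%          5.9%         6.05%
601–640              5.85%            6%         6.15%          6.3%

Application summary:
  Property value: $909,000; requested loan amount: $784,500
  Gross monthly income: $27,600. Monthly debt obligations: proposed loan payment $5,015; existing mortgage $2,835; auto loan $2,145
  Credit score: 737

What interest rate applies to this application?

5.55%

Credit score 737 ≥ 601; Total monthly debts = (5,015 + 2,835 + 2,145) = 9,995. Debt-to-income = 9,995/27,600 = 36.2% — meets 40% limit
LTV = 784,500/909,000 = 86.3% ≤ 95%
Score 737 is in the 720+ band; LTV 86.3% is in the 85.01–95% band → 5.55%.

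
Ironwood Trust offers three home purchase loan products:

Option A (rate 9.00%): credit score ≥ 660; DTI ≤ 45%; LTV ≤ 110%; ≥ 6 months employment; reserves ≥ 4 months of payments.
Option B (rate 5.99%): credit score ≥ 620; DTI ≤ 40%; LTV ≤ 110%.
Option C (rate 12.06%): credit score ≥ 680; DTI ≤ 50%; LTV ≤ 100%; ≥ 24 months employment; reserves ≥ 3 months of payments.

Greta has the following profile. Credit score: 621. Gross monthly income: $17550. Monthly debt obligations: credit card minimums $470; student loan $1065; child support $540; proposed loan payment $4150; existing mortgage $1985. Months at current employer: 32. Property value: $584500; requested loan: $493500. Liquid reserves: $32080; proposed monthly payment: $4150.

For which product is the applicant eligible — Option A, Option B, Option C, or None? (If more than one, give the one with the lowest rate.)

Total debts = (470 + 1,065 + 540 + 4,150 + 1,985) = 8,210; DTI = 8,210/17,550 = 46.8%.
LTV = 493,500/584,500 = 84.4%.
Reserves = 32,080/4,150 = 7.7 months.
Option A: score 621 < 660; DTI 46.8% > 45%; LTV 84.4% ≤ 110%; employment 32 ≥ 6 mo; reserves 7.7 ≥ 4 mo → does not qualify.
Option B: score 621 ≥ 620; DTI 46.8% > 40%; LTV 84.4% ≤ 110% → does not qualify.
Option C: score 621 < 680; DTI 46.8% ≤ 50%; LTV 84.4% ≤ 100%; employment 32 ≥ 24 mo; reserves 7.7 ≥ 3 mo → does not qualify.

None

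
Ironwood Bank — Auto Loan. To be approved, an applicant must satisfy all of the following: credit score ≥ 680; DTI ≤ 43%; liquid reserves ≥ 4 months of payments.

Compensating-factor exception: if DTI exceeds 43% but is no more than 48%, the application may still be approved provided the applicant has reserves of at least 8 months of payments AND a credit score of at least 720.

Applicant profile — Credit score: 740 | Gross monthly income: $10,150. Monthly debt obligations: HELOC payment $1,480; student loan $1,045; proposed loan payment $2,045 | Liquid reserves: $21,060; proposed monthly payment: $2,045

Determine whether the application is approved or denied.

Approved

Credit score 740 ≥ 680 (meets base)
Total debts = (1,480 + 1,045 + 2,045) = 4,570. DTI = 4,570/10,150 = 45% > 43% — standard DTI limit exceeded.
Reserves = 21,060/2,045 = 10.3 months ≥ 4
45% falls in the override range (43%–48%), so the compensating-factor test applies.
Override check — reserves: 10.3 mo (ok); score: 740 (ok).
Both compensating conditions met → exception applies.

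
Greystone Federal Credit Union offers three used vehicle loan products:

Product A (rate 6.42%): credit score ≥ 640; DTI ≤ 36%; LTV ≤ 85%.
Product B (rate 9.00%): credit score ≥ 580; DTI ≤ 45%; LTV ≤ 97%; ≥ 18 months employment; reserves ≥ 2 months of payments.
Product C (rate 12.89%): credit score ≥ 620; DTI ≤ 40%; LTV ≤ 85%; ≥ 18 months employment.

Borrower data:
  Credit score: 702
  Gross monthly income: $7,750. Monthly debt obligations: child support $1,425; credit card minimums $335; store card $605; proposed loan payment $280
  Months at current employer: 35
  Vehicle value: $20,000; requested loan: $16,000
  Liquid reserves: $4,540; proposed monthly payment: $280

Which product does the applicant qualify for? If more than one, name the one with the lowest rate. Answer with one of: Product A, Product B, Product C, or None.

Product A

Total debts = (1,425 + 335 + 605 + 280) = 2,645; DTI = 2,645/7,750 = 34.1%.
LTV = 16,000/20,000 = 80%.
Reserves = 4,540/280 = 16.2 months.
Product A: score 702 ≥ 640; DTI 34.1% ≤ 36%; LTV 80% ≤ 85% → qualifies.
Product B: score 702 ≥ 580; DTI 34.1% ≤ 45%; LTV 80% ≤ 97%; employment 35 ≥ 18 mo; reserves 16.2 ≥ 2 mo → qualifies.
Product C: score 702 ≥ 620; DTI 34.1% ≤ 40%; LTV 80% ≤ 85%; employment 35 ≥ 18 mo → qualifies.
Qualifying: Product A, Product B, Product C. Lowest rate is 6.42% → Product A.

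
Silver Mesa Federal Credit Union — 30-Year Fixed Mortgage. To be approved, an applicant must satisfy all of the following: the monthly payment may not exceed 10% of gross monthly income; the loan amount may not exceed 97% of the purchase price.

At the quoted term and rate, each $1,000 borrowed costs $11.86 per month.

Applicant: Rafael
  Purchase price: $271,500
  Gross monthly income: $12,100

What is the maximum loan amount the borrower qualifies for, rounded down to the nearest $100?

$102,000

Payment cap: 10% × $12,100 = $1,210/month.
At $11.86 per $1,000, that supports 1,210/11.86 × 1,000 ≈ $102,023 → $102,000.
LTV cap: 97% × $271,500 = $263,355 → $263,300.
Binding constraint: payment-to-income.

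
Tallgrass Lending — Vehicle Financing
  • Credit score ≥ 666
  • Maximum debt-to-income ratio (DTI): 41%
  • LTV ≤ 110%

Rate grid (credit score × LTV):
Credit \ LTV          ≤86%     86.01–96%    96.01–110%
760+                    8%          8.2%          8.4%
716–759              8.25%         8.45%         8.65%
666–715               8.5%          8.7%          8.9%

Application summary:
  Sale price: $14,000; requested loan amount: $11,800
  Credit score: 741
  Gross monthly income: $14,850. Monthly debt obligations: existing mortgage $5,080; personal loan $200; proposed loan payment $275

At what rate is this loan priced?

Credit score 741 ≥ 666; Total monthly debts = (5,080 + 200 + 275) = 5,555. DTI = 5,555/14,850 = 37.4% ≤ 41%
LTV: 11,800 ÷ 14,000 = 84.3%, within 110% cap
Score 741 is in the 716–759 band; LTV 84.3% is in the ≤86% band → 8.25%.

8.25%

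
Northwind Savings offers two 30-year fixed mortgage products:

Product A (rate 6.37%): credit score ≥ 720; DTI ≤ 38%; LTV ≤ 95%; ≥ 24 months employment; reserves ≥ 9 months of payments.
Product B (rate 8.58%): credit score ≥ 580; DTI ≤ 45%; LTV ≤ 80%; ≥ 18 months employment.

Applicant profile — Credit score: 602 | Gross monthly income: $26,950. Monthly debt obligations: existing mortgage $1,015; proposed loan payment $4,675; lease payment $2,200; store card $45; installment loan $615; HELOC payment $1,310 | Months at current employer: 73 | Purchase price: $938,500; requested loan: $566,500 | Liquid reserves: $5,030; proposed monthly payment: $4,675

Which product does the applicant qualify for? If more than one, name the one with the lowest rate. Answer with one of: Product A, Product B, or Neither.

Total debts = (1,015 + 4,675 + 2,200 + 45 + 615 + 1,310) = 9,860; DTI = 9,860/26,950 = 36.6%.
LTV = 566,500/938,500 = 60.4%.
Reserves = 5,030/4,675 = 1.1 months.
Product A: score 602 < 720; DTI 36.6% ≤ 38%; LTV 60.4% ≤ 95%; employment 73 ≥ 24 mo; reserves 1.1 < 9 mo → does not qualify.
Product B: score 602 ≥ 580; DTI 36.6% ≤ 45%; LTV 60.4% ≤ 80%; employment 73 ≥ 18 mo → qualifies.

Product B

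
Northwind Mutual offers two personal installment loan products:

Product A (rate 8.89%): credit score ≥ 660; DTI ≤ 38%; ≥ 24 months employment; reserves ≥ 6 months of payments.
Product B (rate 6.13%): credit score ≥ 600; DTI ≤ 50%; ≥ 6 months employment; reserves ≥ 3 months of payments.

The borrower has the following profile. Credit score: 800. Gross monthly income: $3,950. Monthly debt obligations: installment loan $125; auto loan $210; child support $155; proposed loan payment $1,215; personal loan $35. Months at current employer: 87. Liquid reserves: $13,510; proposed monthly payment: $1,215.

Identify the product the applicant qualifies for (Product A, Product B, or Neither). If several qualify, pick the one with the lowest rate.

Total debts = (125 + 210 + 155 + 1,215 + 35) = 1,740; DTI = 1,740/3,950 = 44.1%.
Reserves = 13,510/1,215 = 11.1 months.
Product A: score 800 ≥ 660; DTI 44.1% > 38%; employment 87 ≥ 24 mo; reserves 11.1 ≥ 6 mo → does not qualify.
Product B: score 800 ≥ 600; DTI 44.1% ≤ 50%; employment 87 ≥ 6 mo; reserves 11.1 ≥ 3 mo → qualifies.

Product B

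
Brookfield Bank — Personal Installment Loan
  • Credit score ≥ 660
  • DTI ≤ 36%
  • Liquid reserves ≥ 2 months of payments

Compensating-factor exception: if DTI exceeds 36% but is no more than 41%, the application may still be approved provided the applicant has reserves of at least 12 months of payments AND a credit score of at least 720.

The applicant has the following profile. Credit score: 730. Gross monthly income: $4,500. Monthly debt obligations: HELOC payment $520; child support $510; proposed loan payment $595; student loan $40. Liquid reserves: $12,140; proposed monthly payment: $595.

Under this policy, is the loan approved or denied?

Approved

Credit score 730 ≥ 660 (meets base)
Total debts = (520 + 510 + 595 + 40) = 1,665. DTI = 1,665/4,500 = 37% > 36% — standard DTI limit exceeded.
Reserves: 12,140 ÷ 595 = 20.4 months (meets 2-month minimum)
37% falls in the override range (36%–41%), so the compensating-factor test applies.
Reserves 20.4 ≥ 12 months; credit score 730 ≥ 720.
Both compensating conditions met → exception applies.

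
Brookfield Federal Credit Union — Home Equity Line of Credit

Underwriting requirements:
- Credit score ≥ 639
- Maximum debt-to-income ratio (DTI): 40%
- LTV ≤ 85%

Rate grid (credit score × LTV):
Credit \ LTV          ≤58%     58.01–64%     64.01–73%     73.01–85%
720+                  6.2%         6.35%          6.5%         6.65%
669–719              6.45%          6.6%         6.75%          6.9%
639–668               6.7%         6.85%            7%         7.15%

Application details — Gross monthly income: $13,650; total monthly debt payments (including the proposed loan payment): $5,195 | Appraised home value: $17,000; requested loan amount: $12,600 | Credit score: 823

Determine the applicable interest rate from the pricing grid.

6.65%

Credit score 823 ≥ 639; DTI = 5,195/13,650 = 38.1% ≤ 40%
LTV = 12,600/17,000 = 74.1% ≤ 85%
Credit 823 → row 720+; LTV 74.1% → column 73.01–85%. Grid cell → 6.65%.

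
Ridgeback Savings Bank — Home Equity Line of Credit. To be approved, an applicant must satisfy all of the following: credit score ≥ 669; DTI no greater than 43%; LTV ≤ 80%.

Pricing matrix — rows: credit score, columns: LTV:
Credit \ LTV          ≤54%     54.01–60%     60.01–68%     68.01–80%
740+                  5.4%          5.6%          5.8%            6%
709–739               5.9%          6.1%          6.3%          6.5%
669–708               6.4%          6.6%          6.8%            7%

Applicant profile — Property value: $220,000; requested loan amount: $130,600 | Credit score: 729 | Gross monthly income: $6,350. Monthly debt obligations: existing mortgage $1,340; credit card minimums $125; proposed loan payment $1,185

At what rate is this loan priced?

6.1%

Credit score 729 ≥ 669; Total monthly debts = (1,340 + 125 + 1,185) = 2,650. DTI: 2,650 ÷ 6,350 = 41.7%, within the 43% cap
Loan-to-value = 130,600/220,000 = 59.4% — pass (80% max)
Row: 729 falls in 709–739. Column: 59.4% falls in 54.01–60%. Rate = 6.1%.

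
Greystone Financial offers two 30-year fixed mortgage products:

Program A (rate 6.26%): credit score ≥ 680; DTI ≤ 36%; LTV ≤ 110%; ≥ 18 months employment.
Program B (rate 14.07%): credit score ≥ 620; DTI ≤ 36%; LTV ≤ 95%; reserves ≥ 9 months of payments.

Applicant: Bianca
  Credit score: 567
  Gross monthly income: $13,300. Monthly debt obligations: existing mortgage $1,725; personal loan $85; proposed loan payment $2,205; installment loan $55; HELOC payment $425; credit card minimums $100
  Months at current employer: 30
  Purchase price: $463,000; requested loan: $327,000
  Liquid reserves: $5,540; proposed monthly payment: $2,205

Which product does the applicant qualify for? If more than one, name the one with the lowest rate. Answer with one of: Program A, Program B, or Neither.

Total debts = (1,725 + 85 + 2,205 + 55 + 425 + 100) = 4,595; DTI = 4,595/13,300 = 34.5%.
LTV = 327,000/463,000 = 70.6%.
Reserves = 5,540/2,205 = 2.5 months.
Program A: score 567 < 680; DTI 34.5% ≤ 36%; LTV 70.6% ≤ 110%; employment 30 ≥ 18 mo → does not qualify.
Program B: score 567 < 620; DTI 34.5% ≤ 36%; LTV 70.6% ≤ 95%; reserves 2.5 < 9 mo → does not qualify.

Neither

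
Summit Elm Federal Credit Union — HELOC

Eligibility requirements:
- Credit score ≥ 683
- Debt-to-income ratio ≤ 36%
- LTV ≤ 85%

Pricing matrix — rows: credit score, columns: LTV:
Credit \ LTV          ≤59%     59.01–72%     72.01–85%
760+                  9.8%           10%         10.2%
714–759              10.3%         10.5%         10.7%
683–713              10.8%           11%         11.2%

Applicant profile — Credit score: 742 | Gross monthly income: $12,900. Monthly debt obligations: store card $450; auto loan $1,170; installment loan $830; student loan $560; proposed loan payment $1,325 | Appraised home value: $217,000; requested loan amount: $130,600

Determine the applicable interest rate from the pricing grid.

Credit score 742 ≥ 683; Total monthly debts = (450 + 1,170 + 830 + 560 + 1,325) = 4,335. DTI: 4,335 ÷ 12,900 = 33.6%, within the 36% cap
LTV = 130,600/217,000 = 60.2% ≤ 85%
Score 742 is in the 714–759 band; LTV 60.2% is in the 59.01–72% band → 10.5%.

10.5%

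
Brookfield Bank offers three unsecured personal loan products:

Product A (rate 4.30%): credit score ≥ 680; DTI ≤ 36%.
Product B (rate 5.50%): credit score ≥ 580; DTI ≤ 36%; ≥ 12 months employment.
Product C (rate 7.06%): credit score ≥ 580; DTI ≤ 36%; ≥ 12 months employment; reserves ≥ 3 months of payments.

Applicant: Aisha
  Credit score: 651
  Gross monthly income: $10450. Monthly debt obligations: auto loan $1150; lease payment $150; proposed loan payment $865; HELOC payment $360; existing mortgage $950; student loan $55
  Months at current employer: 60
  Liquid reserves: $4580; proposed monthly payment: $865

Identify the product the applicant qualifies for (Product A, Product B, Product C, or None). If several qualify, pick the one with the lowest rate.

Product B

Total debts = (1,150 + 150 + 865 + 360 + 950 + 55) = 3,530; DTI = 3,530/10,450 = 33.8%.
Reserves = 4,580/865 = 5.3 months.
Product A: score 651 < 680; DTI 33.8% ≤ 36% → does not qualify.
Product B: score 651 ≥ 580; DTI 33.8% ≤ 36%; employment 60 ≥ 12 mo → qualifies.
Product C: score 651 ≥ 580; DTI 33.8% ≤ 36%; employment 60 ≥ 12 mo; reserves 5.3 ≥ 3 mo → qualifies.
Qualifying: Product B, Product C. Lowest rate is 5.50% → Product B.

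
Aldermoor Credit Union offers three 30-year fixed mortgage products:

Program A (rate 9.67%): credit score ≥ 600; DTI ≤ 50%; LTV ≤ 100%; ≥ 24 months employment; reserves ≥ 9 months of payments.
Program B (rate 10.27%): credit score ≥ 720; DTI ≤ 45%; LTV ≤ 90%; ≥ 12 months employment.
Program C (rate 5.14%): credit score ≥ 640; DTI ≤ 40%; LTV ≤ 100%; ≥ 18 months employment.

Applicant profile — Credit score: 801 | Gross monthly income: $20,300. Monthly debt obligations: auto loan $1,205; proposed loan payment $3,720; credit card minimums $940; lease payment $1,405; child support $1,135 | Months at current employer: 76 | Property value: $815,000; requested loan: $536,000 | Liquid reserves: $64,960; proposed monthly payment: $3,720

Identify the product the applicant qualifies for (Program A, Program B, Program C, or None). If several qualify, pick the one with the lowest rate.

Program A

Total debts = (1,205 + 3,720 + 940 + 1,405 + 1,135) = 8,405; DTI = 8,405/20,300 = 41.4%.
LTV = 536,000/815,000 = 65.8%.
Reserves = 64,960/3,720 = 17.5 months.
Program A: score 801 ≥ 600; DTI 41.4% ≤ 50%; LTV 65.8% ≤ 100%; employment 76 ≥ 24 mo; reserves 17.5 ≥ 9 mo → qualifies.
Program B: score 801 ≥ 720; DTI 41.4% ≤ 45%; LTV 65.8% ≤ 90%; employment 76 ≥ 12 mo → qualifies.
Program C: score 801 ≥ 640; DTI 41.4% > 40%; LTV 65.8% ≤ 100%; employment 76 ≥ 18 mo → does not qualify.
Qualifying: Program A, Program B. Lowest rate is 9.67% → Program A.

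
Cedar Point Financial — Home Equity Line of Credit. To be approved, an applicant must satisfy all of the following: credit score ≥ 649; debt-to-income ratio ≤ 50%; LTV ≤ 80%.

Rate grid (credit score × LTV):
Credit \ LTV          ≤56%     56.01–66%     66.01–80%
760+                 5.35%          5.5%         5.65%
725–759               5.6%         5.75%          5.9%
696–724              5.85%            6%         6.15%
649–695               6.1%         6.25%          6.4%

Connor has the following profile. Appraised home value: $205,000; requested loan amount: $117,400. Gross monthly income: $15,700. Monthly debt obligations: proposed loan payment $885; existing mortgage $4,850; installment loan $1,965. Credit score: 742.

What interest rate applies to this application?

Credit score 742 ≥ 649; Total monthly debts = (885 + 4,850 + 1,965) = 7,700. DTI = 7,700/15,700 = 49% ≤ 50%
Loan-to-value = 117,400/205,000 = 57.3% — pass (80% max)
Row: 742 falls in 725–759. Column: 57.3% falls in 56.01–66%. Rate = 5.75%.

5.75%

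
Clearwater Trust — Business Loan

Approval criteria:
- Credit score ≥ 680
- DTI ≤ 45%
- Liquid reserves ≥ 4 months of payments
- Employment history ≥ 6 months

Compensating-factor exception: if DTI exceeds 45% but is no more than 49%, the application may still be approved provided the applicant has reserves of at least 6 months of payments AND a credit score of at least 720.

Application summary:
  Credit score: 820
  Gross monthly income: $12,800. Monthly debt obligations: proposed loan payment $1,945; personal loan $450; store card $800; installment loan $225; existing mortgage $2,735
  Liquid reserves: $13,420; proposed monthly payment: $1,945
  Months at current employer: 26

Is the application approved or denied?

Approved

Credit score 820 ≥ 680 (meets base)
Total debts = (1,945 + 450 + 800 + 225 + 2,735) = 6,155. DTI: 6,155 ÷ 12,800 = 48.1%, over the 45% base limit.
Reserves: 13,420 ÷ 1,945 = 6.9 months (meets 4-month minimum)
Employment 26 ≥ 6 months
48.1% falls in the override range (45%–49%), so the compensating-factor test applies.
Override check — reserves: 6.9 mo (ok); score: 820 (ok).
Both compensating conditions met → exception applies.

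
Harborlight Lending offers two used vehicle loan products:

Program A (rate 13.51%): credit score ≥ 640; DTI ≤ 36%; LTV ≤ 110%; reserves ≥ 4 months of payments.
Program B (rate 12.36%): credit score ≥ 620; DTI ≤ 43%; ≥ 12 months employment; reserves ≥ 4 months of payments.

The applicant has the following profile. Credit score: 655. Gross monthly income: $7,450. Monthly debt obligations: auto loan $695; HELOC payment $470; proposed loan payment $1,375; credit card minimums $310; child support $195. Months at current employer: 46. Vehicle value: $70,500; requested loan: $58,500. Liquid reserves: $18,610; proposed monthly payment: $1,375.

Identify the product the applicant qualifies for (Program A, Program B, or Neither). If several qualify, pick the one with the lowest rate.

Program B

Total debts = (695 + 470 + 1,375 + 310 + 195) = 3,045; DTI = 3,045/7,450 = 40.9%.
LTV = 58,500/70,500 = 83%.
Reserves = 18,610/1,375 = 13.5 months.
Program A: score 655 ≥ 640; DTI 40.9% > 36%; LTV 83% ≤ 110%; reserves 13.5 ≥ 4 mo → does not qualify.
Program B: score 655 ≥ 620; DTI 40.9% ≤ 43%; employment 46 ≥ 12 mo; reserves 13.5 ≥ 4 mo → qualifies.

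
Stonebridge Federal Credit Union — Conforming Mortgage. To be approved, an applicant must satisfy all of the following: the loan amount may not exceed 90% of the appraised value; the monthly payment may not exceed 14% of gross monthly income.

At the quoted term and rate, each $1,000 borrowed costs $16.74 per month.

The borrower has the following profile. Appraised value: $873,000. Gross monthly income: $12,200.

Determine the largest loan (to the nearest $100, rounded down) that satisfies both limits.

Payment cap: 14% × $12,200 = $1,708/month.
At $16.74 per $1,000, that supports 1,708/16.74 × 1,000 ≈ $102,031 → $102,000.
LTV cap: 90% × $873,000 = $785,700 → $785,700.
Binding constraint: payment-to-income.

$102,000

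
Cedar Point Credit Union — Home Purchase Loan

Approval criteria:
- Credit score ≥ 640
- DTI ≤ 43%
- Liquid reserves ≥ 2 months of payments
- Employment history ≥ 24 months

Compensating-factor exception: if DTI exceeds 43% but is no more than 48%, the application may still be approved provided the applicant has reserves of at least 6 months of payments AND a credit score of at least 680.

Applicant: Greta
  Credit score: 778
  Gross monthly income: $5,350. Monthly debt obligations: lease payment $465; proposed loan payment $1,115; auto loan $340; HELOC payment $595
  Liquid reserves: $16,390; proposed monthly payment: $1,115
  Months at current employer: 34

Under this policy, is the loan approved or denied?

Approved

Credit score 778 ≥ 640 (meets base)
Total debts = (465 + 1,115 + 340 + 595) = 2,515. DTI = 2,515/5,350 = 47% > 43% — standard DTI limit exceeded.
Liquid reserves cover 16,390/1,115 = 14.7 months — ≥ 2 required
Employment 34 ≥ 24 months
DTI 47% is within the 43%–48% exception band; checking compensating factors.
Reserves 14.7 ≥ 6 months; credit score 778 ≥ 680.
Both override conditions satisfied; DTI exception granted.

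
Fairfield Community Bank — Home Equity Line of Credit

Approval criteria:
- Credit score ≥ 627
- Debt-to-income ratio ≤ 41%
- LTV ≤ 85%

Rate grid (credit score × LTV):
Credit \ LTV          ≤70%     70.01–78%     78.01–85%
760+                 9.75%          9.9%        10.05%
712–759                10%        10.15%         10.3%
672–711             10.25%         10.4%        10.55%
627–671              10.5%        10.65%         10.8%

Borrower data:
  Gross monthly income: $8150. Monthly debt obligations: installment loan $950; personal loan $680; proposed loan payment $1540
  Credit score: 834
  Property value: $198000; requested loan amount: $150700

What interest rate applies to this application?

Credit score 834 ≥ 627; Total monthly debts = (950 + 680 + 1,540) = 3,170. DTI: 3,170 ÷ 8,150 = 38.9%, within the 41% cap
Loan-to-value = 150,700/198,000 = 76.1% — pass (85% max)
Row: 834 falls in 760+. Column: 76.1% falls in 70.01–78%. Rate = 9.9%.

9.9%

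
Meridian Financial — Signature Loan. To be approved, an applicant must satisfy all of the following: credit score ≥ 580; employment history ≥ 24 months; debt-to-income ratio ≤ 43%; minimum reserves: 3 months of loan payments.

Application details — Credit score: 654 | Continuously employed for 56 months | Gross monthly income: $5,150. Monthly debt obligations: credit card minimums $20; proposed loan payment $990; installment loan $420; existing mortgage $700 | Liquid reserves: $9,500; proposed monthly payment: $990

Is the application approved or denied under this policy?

Approved

Credit score 654 ≥ 580 (meets)
Employment 56 ≥ 24 months
Total monthly debts = (20 + 990 + 420 + 700) = 2,130. DTI = 2,130/5,150 = 41.4% ≤ 43%
Reserves: 9,500 ÷ 990 = 9.6 months (meets 3-month minimum)
All criteria satisfied.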